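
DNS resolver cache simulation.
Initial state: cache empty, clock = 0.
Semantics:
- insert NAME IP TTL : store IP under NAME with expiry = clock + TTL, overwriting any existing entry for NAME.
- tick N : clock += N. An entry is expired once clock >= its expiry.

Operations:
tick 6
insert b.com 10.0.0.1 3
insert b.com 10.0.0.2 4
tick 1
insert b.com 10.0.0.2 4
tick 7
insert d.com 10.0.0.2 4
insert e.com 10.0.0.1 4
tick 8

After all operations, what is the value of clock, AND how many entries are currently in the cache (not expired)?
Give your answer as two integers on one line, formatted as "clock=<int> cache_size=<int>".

Answer: clock=22 cache_size=0

Derivation:
Op 1: tick 6 -> clock=6.
Op 2: insert b.com -> 10.0.0.1 (expiry=6+3=9). clock=6
Op 3: insert b.com -> 10.0.0.2 (expiry=6+4=10). clock=6
Op 4: tick 1 -> clock=7.
Op 5: insert b.com -> 10.0.0.2 (expiry=7+4=11). clock=7
Op 6: tick 7 -> clock=14. purged={b.com}
Op 7: insert d.com -> 10.0.0.2 (expiry=14+4=18). clock=14
Op 8: insert e.com -> 10.0.0.1 (expiry=14+4=18). clock=14
Op 9: tick 8 -> clock=22. purged={d.com,e.com}
Final clock = 22
Final cache (unexpired): {} -> size=0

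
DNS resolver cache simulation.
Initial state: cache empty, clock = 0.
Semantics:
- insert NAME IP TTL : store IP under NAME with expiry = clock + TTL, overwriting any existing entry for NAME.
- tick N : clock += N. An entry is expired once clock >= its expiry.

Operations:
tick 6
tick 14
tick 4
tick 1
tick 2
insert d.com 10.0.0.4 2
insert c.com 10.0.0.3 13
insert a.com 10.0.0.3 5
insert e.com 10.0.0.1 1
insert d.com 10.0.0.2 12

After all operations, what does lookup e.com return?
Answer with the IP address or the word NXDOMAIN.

Op 1: tick 6 -> clock=6.
Op 2: tick 14 -> clock=20.
Op 3: tick 4 -> clock=24.
Op 4: tick 1 -> clock=25.
Op 5: tick 2 -> clock=27.
Op 6: insert d.com -> 10.0.0.4 (expiry=27+2=29). clock=27
Op 7: insert c.com -> 10.0.0.3 (expiry=27+13=40). clock=27
Op 8: insert a.com -> 10.0.0.3 (expiry=27+5=32). clock=27
Op 9: insert e.com -> 10.0.0.1 (expiry=27+1=28). clock=27
Op 10: insert d.com -> 10.0.0.2 (expiry=27+12=39). clock=27
lookup e.com: present, ip=10.0.0.1 expiry=28 > clock=27

Answer: 10.0.0.1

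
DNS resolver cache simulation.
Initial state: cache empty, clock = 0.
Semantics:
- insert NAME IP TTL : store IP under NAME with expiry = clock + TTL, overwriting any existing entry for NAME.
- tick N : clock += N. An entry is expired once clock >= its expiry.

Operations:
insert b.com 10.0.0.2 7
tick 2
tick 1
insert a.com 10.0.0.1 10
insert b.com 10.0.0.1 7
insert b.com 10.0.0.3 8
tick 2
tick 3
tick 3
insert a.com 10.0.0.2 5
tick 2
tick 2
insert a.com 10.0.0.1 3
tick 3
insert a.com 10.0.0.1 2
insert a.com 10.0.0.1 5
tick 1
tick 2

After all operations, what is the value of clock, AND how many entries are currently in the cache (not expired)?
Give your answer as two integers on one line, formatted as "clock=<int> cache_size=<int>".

Answer: clock=21 cache_size=1

Derivation:
Op 1: insert b.com -> 10.0.0.2 (expiry=0+7=7). clock=0
Op 2: tick 2 -> clock=2.
Op 3: tick 1 -> clock=3.
Op 4: insert a.com -> 10.0.0.1 (expiry=3+10=13). clock=3
Op 5: insert b.com -> 10.0.0.1 (expiry=3+7=10). clock=3
Op 6: insert b.com -> 10.0.0.3 (expiry=3+8=11). clock=3
Op 7: tick 2 -> clock=5.
Op 8: tick 3 -> clock=8.
Op 9: tick 3 -> clock=11. purged={b.com}
Op 10: insert a.com -> 10.0.0.2 (expiry=11+5=16). clock=11
Op 11: tick 2 -> clock=13.
Op 12: tick 2 -> clock=15.
Op 13: insert a.com -> 10.0.0.1 (expiry=15+3=18). clock=15
Op 14: tick 3 -> clock=18. purged={a.com}
Op 15: insert a.com -> 10.0.0.1 (expiry=18+2=20). clock=18
Op 16: insert a.com -> 10.0.0.1 (expiry=18+5=23). clock=18
Op 17: tick 1 -> clock=19.
Op 18: tick 2 -> clock=21.
Final clock = 21
Final cache (unexpired): {a.com} -> size=1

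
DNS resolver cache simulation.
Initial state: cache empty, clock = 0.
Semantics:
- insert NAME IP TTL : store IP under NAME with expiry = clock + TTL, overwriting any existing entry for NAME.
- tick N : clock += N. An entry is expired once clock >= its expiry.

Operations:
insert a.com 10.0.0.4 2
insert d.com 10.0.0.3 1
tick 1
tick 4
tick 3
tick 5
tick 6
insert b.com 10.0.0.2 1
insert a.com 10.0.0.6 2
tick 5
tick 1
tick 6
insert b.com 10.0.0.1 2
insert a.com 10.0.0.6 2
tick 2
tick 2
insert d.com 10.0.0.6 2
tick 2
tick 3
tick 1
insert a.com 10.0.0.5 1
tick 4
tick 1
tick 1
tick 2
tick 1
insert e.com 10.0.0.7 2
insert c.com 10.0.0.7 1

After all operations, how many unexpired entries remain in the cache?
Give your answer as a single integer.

Op 1: insert a.com -> 10.0.0.4 (expiry=0+2=2). clock=0
Op 2: insert d.com -> 10.0.0.3 (expiry=0+1=1). clock=0
Op 3: tick 1 -> clock=1. purged={d.com}
Op 4: tick 4 -> clock=5. purged={a.com}
Op 5: tick 3 -> clock=8.
Op 6: tick 5 -> clock=13.
Op 7: tick 6 -> clock=19.
Op 8: insert b.com -> 10.0.0.2 (expiry=19+1=20). clock=19
Op 9: insert a.com -> 10.0.0.6 (expiry=19+2=21). clock=19
Op 10: tick 5 -> clock=24. purged={a.com,b.com}
Op 11: tick 1 -> clock=25.
Op 12: tick 6 -> clock=31.
Op 13: insert b.com -> 10.0.0.1 (expiry=31+2=33). clock=31
Op 14: insert a.com -> 10.0.0.6 (expiry=31+2=33). clock=31
Op 15: tick 2 -> clock=33. purged={a.com,b.com}
Op 16: tick 2 -> clock=35.
Op 17: insert d.com -> 10.0.0.6 (expiry=35+2=37). clock=35
Op 18: tick 2 -> clock=37. purged={d.com}
Op 19: tick 3 -> clock=40.
Op 20: tick 1 -> clock=41.
Op 21: insert a.com -> 10.0.0.5 (expiry=41+1=42). clock=41
Op 22: tick 4 -> clock=45. purged={a.com}
Op 23: tick 1 -> clock=46.
Op 24: tick 1 -> clock=47.
Op 25: tick 2 -> clock=49.
Op 26: tick 1 -> clock=50.
Op 27: insert e.com -> 10.0.0.7 (expiry=50+2=52). clock=50
Op 28: insert c.com -> 10.0.0.7 (expiry=50+1=51). clock=50
Final cache (unexpired): {c.com,e.com} -> size=2

Answer: 2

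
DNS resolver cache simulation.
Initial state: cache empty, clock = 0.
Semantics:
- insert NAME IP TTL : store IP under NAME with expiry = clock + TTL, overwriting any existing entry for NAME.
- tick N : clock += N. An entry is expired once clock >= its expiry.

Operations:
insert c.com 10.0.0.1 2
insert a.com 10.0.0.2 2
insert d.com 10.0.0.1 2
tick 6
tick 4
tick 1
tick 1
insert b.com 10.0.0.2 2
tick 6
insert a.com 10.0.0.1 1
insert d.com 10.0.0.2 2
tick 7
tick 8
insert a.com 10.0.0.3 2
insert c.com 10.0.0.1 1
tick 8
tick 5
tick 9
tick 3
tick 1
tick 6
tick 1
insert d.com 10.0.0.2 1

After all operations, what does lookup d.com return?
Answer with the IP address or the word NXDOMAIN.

Op 1: insert c.com -> 10.0.0.1 (expiry=0+2=2). clock=0
Op 2: insert a.com -> 10.0.0.2 (expiry=0+2=2). clock=0
Op 3: insert d.com -> 10.0.0.1 (expiry=0+2=2). clock=0
Op 4: tick 6 -> clock=6. purged={a.com,c.com,d.com}
Op 5: tick 4 -> clock=10.
Op 6: tick 1 -> clock=11.
Op 7: tick 1 -> clock=12.
Op 8: insert b.com -> 10.0.0.2 (expiry=12+2=14). clock=12
Op 9: tick 6 -> clock=18. purged={b.com}
Op 10: insert a.com -> 10.0.0.1 (expiry=18+1=19). clock=18
Op 11: insert d.com -> 10.0.0.2 (expiry=18+2=20). clock=18
Op 12: tick 7 -> clock=25. purged={a.com,d.com}
Op 13: tick 8 -> clock=33.
Op 14: insert a.com -> 10.0.0.3 (expiry=33+2=35). clock=33
Op 15: insert c.com -> 10.0.0.1 (expiry=33+1=34). clock=33
Op 16: tick 8 -> clock=41. purged={a.com,c.com}
Op 17: tick 5 -> clock=46.
Op 18: tick 9 -> clock=55.
Op 19: tick 3 -> clock=58.
Op 20: tick 1 -> clock=59.
Op 21: tick 6 -> clock=65.
Op 22: tick 1 -> clock=66.
Op 23: insert d.com -> 10.0.0.2 (expiry=66+1=67). clock=66
lookup d.com: present, ip=10.0.0.2 expiry=67 > clock=66

Answer: 10.0.0.2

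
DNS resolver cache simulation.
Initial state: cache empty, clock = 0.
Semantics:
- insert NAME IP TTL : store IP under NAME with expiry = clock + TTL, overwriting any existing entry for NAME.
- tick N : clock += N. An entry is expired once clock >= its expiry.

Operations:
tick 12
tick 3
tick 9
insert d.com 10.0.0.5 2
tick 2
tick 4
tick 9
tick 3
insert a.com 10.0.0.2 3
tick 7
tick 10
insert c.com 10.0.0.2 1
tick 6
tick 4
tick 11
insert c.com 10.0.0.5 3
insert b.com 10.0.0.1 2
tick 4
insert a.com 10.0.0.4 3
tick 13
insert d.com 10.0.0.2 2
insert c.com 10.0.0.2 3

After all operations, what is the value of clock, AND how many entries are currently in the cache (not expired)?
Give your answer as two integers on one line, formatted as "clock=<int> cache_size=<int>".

Op 1: tick 12 -> clock=12.
Op 2: tick 3 -> clock=15.
Op 3: tick 9 -> clock=24.
Op 4: insert d.com -> 10.0.0.5 (expiry=24+2=26). clock=24
Op 5: tick 2 -> clock=26. purged={d.com}
Op 6: tick 4 -> clock=30.
Op 7: tick 9 -> clock=39.
Op 8: tick 3 -> clock=42.
Op 9: insert a.com -> 10.0.0.2 (expiry=42+3=45). clock=42
Op 10: tick 7 -> clock=49. purged={a.com}
Op 11: tick 10 -> clock=59.
Op 12: insert c.com -> 10.0.0.2 (expiry=59+1=60). clock=59
Op 13: tick 6 -> clock=65. purged={c.com}
Op 14: tick 4 -> clock=69.
Op 15: tick 11 -> clock=80.
Op 16: insert c.com -> 10.0.0.5 (expiry=80+3=83). clock=80
Op 17: insert b.com -> 10.0.0.1 (expiry=80+2=82). clock=80
Op 18: tick 4 -> clock=84. purged={b.com,c.com}
Op 19: insert a.com -> 10.0.0.4 (expiry=84+3=87). clock=84
Op 20: tick 13 -> clock=97. purged={a.com}
Op 21: insert d.com -> 10.0.0.2 (expiry=97+2=99). clock=97
Op 22: insert c.com -> 10.0.0.2 (expiry=97+3=100). clock=97
Final clock = 97
Final cache (unexpired): {c.com,d.com} -> size=2

Answer: clock=97 cache_size=2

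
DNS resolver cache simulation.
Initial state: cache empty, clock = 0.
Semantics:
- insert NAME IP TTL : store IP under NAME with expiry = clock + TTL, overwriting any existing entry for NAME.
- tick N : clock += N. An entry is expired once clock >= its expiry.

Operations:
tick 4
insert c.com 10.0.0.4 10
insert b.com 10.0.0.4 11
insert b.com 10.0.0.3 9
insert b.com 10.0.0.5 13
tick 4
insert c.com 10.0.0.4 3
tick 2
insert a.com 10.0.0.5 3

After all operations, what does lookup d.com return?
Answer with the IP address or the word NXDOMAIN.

Answer: NXDOMAIN

Derivation:
Op 1: tick 4 -> clock=4.
Op 2: insert c.com -> 10.0.0.4 (expiry=4+10=14). clock=4
Op 3: insert b.com -> 10.0.0.4 (expiry=4+11=15). clock=4
Op 4: insert b.com -> 10.0.0.3 (expiry=4+9=13). clock=4
Op 5: insert b.com -> 10.0.0.5 (expiry=4+13=17). clock=4
Op 6: tick 4 -> clock=8.
Op 7: insert c.com -> 10.0.0.4 (expiry=8+3=11). clock=8
Op 8: tick 2 -> clock=10.
Op 9: insert a.com -> 10.0.0.5 (expiry=10+3=13). clock=10
lookup d.com: not in cache (expired or never inserted)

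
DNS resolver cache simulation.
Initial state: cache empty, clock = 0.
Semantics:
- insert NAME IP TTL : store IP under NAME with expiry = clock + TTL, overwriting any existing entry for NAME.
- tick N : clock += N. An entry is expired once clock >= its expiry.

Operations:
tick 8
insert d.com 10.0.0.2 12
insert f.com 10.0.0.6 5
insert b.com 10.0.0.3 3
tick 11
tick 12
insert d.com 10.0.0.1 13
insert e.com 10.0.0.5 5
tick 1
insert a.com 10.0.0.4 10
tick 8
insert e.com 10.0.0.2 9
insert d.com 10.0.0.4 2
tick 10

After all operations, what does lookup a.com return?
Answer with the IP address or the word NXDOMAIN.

Answer: NXDOMAIN

Derivation:
Op 1: tick 8 -> clock=8.
Op 2: insert d.com -> 10.0.0.2 (expiry=8+12=20). clock=8
Op 3: insert f.com -> 10.0.0.6 (expiry=8+5=13). clock=8
Op 4: insert b.com -> 10.0.0.3 (expiry=8+3=11). clock=8
Op 5: tick 11 -> clock=19. purged={b.com,f.com}
Op 6: tick 12 -> clock=31. purged={d.com}
Op 7: insert d.com -> 10.0.0.1 (expiry=31+13=44). clock=31
Op 8: insert e.com -> 10.0.0.5 (expiry=31+5=36). clock=31
Op 9: tick 1 -> clock=32.
Op 10: insert a.com -> 10.0.0.4 (expiry=32+10=42). clock=32
Op 11: tick 8 -> clock=40. purged={e.com}
Op 12: insert e.com -> 10.0.0.2 (expiry=40+9=49). clock=40
Op 13: insert d.com -> 10.0.0.4 (expiry=40+2=42). clock=40
Op 14: tick 10 -> clock=50. purged={a.com,d.com,e.com}
lookup a.com: not in cache (expired or never inserted)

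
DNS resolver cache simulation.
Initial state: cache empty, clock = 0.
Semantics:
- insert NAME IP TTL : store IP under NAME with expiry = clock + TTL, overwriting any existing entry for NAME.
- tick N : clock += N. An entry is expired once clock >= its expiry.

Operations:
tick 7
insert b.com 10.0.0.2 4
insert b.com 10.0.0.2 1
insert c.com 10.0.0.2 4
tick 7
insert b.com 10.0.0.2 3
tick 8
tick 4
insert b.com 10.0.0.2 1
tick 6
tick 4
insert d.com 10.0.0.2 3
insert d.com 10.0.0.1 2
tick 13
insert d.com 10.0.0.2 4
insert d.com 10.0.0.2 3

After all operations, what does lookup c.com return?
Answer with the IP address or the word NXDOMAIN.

Answer: NXDOMAIN

Derivation:
Op 1: tick 7 -> clock=7.
Op 2: insert b.com -> 10.0.0.2 (expiry=7+4=11). clock=7
Op 3: insert b.com -> 10.0.0.2 (expiry=7+1=8). clock=7
Op 4: insert c.com -> 10.0.0.2 (expiry=7+4=11). clock=7
Op 5: tick 7 -> clock=14. purged={b.com,c.com}
Op 6: insert b.com -> 10.0.0.2 (expiry=14+3=17). clock=14
Op 7: tick 8 -> clock=22. purged={b.com}
Op 8: tick 4 -> clock=26.
Op 9: insert b.com -> 10.0.0.2 (expiry=26+1=27). clock=26
Op 10: tick 6 -> clock=32. purged={b.com}
Op 11: tick 4 -> clock=36.
Op 12: insert d.com -> 10.0.0.2 (expiry=36+3=39). clock=36
Op 13: insert d.com -> 10.0.0.1 (expiry=36+2=38). clock=36
Op 14: tick 13 -> clock=49. purged={d.com}
Op 15: insert d.com -> 10.0.0.2 (expiry=49+4=53). clock=49
Op 16: insert d.com -> 10.0.0.2 (expiry=49+3=52). clock=49
lookup c.com: not in cache (expired or never inserted)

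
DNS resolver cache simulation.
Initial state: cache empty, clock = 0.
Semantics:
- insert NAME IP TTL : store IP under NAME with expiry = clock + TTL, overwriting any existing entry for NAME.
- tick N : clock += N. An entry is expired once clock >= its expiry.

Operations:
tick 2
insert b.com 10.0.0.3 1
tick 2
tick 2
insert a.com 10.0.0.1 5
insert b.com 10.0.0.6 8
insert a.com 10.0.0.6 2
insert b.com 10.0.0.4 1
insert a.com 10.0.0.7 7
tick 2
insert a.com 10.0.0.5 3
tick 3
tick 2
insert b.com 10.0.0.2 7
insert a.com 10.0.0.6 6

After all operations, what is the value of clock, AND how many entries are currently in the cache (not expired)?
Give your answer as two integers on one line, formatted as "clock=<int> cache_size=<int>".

Op 1: tick 2 -> clock=2.
Op 2: insert b.com -> 10.0.0.3 (expiry=2+1=3). clock=2
Op 3: tick 2 -> clock=4. purged={b.com}
Op 4: tick 2 -> clock=6.
Op 5: insert a.com -> 10.0.0.1 (expiry=6+5=11). clock=6
Op 6: insert b.com -> 10.0.0.6 (expiry=6+8=14). clock=6
Op 7: insert a.com -> 10.0.0.6 (expiry=6+2=8). clock=6
Op 8: insert b.com -> 10.0.0.4 (expiry=6+1=7). clock=6
Op 9: insert a.com -> 10.0.0.7 (expiry=6+7=13). clock=6
Op 10: tick 2 -> clock=8. purged={b.com}
Op 11: insert a.com -> 10.0.0.5 (expiry=8+3=11). clock=8
Op 12: tick 3 -> clock=11. purged={a.com}
Op 13: tick 2 -> clock=13.
Op 14: insert b.com -> 10.0.0.2 (expiry=13+7=20). clock=13
Op 15: insert a.com -> 10.0.0.6 (expiry=13+6=19). clock=13
Final clock = 13
Final cache (unexpired): {a.com,b.com} -> size=2

Answer: clock=13 cache_size=2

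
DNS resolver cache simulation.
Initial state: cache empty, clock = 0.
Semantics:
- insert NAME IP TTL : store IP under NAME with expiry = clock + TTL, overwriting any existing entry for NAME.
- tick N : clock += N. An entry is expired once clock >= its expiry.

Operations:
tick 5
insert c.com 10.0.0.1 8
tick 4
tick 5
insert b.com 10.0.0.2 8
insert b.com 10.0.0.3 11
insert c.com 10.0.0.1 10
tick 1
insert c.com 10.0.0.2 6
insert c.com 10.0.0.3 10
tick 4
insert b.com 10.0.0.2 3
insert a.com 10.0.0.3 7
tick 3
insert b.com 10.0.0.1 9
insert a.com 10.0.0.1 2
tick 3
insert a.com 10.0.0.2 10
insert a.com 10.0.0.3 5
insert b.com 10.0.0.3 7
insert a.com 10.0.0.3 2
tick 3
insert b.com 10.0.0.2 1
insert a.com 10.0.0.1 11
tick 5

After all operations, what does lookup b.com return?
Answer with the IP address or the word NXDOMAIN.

Answer: NXDOMAIN

Derivation:
Op 1: tick 5 -> clock=5.
Op 2: insert c.com -> 10.0.0.1 (expiry=5+8=13). clock=5
Op 3: tick 4 -> clock=9.
Op 4: tick 5 -> clock=14. purged={c.com}
Op 5: insert b.com -> 10.0.0.2 (expiry=14+8=22). clock=14
Op 6: insert b.com -> 10.0.0.3 (expiry=14+11=25). clock=14
Op 7: insert c.com -> 10.0.0.1 (expiry=14+10=24). clock=14
Op 8: tick 1 -> clock=15.
Op 9: insert c.com -> 10.0.0.2 (expiry=15+6=21). clock=15
Op 10: insert c.com -> 10.0.0.3 (expiry=15+10=25). clock=15
Op 11: tick 4 -> clock=19.
Op 12: insert b.com -> 10.0.0.2 (expiry=19+3=22). clock=19
Op 13: insert a.com -> 10.0.0.3 (expiry=19+7=26). clock=19
Op 14: tick 3 -> clock=22. purged={b.com}
Op 15: insert b.com -> 10.0.0.1 (expiry=22+9=31). clock=22
Op 16: insert a.com -> 10.0.0.1 (expiry=22+2=24). clock=22
Op 17: tick 3 -> clock=25. purged={a.com,c.com}
Op 18: insert a.com -> 10.0.0.2 (expiry=25+10=35). clock=25
Op 19: insert a.com -> 10.0.0.3 (expiry=25+5=30). clock=25
Op 20: insert b.com -> 10.0.0.3 (expiry=25+7=32). clock=25
Op 21: insert a.com -> 10.0.0.3 (expiry=25+2=27). clock=25
Op 22: tick 3 -> clock=28. purged={a.com}
Op 23: insert b.com -> 10.0.0.2 (expiry=28+1=29). clock=28
Op 24: insert a.com -> 10.0.0.1 (expiry=28+11=39). clock=28
Op 25: tick 5 -> clock=33. purged={b.com}
lookup b.com: not in cache (expired or never inserted)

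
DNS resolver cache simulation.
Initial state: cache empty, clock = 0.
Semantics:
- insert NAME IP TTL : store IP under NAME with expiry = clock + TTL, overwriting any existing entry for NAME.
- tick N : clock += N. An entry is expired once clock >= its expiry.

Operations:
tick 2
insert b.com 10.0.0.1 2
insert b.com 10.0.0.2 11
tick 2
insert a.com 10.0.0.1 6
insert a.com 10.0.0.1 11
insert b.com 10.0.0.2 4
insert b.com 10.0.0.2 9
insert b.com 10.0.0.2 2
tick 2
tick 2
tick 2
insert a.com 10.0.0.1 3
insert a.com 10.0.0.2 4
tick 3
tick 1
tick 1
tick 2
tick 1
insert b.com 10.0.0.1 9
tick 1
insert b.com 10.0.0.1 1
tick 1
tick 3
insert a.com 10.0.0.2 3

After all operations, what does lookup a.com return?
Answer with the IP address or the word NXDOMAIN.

Op 1: tick 2 -> clock=2.
Op 2: insert b.com -> 10.0.0.1 (expiry=2+2=4). clock=2
Op 3: insert b.com -> 10.0.0.2 (expiry=2+11=13). clock=2
Op 4: tick 2 -> clock=4.
Op 5: insert a.com -> 10.0.0.1 (expiry=4+6=10). clock=4
Op 6: insert a.com -> 10.0.0.1 (expiry=4+11=15). clock=4
Op 7: insert b.com -> 10.0.0.2 (expiry=4+4=8). clock=4
Op 8: insert b.com -> 10.0.0.2 (expiry=4+9=13). clock=4
Op 9: insert b.com -> 10.0.0.2 (expiry=4+2=6). clock=4
Op 10: tick 2 -> clock=6. purged={b.com}
Op 11: tick 2 -> clock=8.
Op 12: tick 2 -> clock=10.
Op 13: insert a.com -> 10.0.0.1 (expiry=10+3=13). clock=10
Op 14: insert a.com -> 10.0.0.2 (expiry=10+4=14). clock=10
Op 15: tick 3 -> clock=13.
Op 16: tick 1 -> clock=14. purged={a.com}
Op 17: tick 1 -> clock=15.
Op 18: tick 2 -> clock=17.
Op 19: tick 1 -> clock=18.
Op 20: insert b.com -> 10.0.0.1 (expiry=18+9=27). clock=18
Op 21: tick 1 -> clock=19.
Op 22: insert b.com -> 10.0.0.1 (expiry=19+1=20). clock=19
Op 23: tick 1 -> clock=20. purged={b.com}
Op 24: tick 3 -> clock=23.
Op 25: insert a.com -> 10.0.0.2 (expiry=23+3=26). clock=23
lookup a.com: present, ip=10.0.0.2 expiry=26 > clock=23

Answer: 10.0.0.2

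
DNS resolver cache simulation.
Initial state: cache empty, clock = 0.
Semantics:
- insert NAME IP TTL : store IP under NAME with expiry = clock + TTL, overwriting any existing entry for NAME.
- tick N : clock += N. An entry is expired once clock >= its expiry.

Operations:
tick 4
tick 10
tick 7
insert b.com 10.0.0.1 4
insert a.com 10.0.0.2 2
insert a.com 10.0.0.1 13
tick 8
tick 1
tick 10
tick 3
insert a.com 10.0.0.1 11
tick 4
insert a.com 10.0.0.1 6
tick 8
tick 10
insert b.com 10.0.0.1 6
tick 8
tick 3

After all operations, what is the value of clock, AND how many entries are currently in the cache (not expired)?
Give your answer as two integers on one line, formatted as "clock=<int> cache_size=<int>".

Op 1: tick 4 -> clock=4.
Op 2: tick 10 -> clock=14.
Op 3: tick 7 -> clock=21.
Op 4: insert b.com -> 10.0.0.1 (expiry=21+4=25). clock=21
Op 5: insert a.com -> 10.0.0.2 (expiry=21+2=23). clock=21
Op 6: insert a.com -> 10.0.0.1 (expiry=21+13=34). clock=21
Op 7: tick 8 -> clock=29. purged={b.com}
Op 8: tick 1 -> clock=30.
Op 9: tick 10 -> clock=40. purged={a.com}
Op 10: tick 3 -> clock=43.
Op 11: insert a.com -> 10.0.0.1 (expiry=43+11=54). clock=43
Op 12: tick 4 -> clock=47.
Op 13: insert a.com -> 10.0.0.1 (expiry=47+6=53). clock=47
Op 14: tick 8 -> clock=55. purged={a.com}
Op 15: tick 10 -> clock=65.
Op 16: insert b.com -> 10.0.0.1 (expiry=65+6=71). clock=65
Op 17: tick 8 -> clock=73. purged={b.com}
Op 18: tick 3 -> clock=76.
Final clock = 76
Final cache (unexpired): {} -> size=0

Answer: clock=76 cache_size=0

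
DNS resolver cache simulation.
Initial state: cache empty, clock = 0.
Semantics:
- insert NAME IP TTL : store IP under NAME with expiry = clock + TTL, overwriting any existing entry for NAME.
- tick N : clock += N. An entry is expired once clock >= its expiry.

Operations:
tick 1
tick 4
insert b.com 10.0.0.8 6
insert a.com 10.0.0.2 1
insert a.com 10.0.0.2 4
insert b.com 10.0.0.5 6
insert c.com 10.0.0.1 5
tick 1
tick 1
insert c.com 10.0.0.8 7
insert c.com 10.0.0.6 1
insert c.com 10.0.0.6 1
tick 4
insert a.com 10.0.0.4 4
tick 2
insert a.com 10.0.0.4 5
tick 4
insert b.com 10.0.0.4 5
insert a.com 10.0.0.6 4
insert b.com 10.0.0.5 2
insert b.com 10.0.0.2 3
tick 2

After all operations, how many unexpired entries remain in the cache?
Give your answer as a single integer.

Answer: 2

Derivation:
Op 1: tick 1 -> clock=1.
Op 2: tick 4 -> clock=5.
Op 3: insert b.com -> 10.0.0.8 (expiry=5+6=11). clock=5
Op 4: insert a.com -> 10.0.0.2 (expiry=5+1=6). clock=5
Op 5: insert a.com -> 10.0.0.2 (expiry=5+4=9). clock=5
Op 6: insert b.com -> 10.0.0.5 (expiry=5+6=11). clock=5
Op 7: insert c.com -> 10.0.0.1 (expiry=5+5=10). clock=5
Op 8: tick 1 -> clock=6.
Op 9: tick 1 -> clock=7.
Op 10: insert c.com -> 10.0.0.8 (expiry=7+7=14). clock=7
Op 11: insert c.com -> 10.0.0.6 (expiry=7+1=8). clock=7
Op 12: insert c.com -> 10.0.0.6 (expiry=7+1=8). clock=7
Op 13: tick 4 -> clock=11. purged={a.com,b.com,c.com}
Op 14: insert a.com -> 10.0.0.4 (expiry=11+4=15). clock=11
Op 15: tick 2 -> clock=13.
Op 16: insert a.com -> 10.0.0.4 (expiry=13+5=18). clock=13
Op 17: tick 4 -> clock=17.
Op 18: insert b.com -> 10.0.0.4 (expiry=17+5=22). clock=17
Op 19: insert a.com -> 10.0.0.6 (expiry=17+4=21). clock=17
Op 20: insert b.com -> 10.0.0.5 (expiry=17+2=19). clock=17
Op 21: insert b.com -> 10.0.0.2 (expiry=17+3=20). clock=17
Op 22: tick 2 -> clock=19.
Final cache (unexpired): {a.com,b.com} -> size=2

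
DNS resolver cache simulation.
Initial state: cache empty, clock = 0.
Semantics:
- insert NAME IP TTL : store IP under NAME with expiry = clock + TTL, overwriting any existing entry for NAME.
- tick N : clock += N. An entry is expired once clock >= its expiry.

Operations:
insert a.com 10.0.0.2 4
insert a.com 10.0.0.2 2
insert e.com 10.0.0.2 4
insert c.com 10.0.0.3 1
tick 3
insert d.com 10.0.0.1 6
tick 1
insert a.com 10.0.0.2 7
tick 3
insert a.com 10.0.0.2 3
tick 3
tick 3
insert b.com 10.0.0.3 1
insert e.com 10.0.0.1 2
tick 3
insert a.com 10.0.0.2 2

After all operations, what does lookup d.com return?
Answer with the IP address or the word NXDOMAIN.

Answer: NXDOMAIN

Derivation:
Op 1: insert a.com -> 10.0.0.2 (expiry=0+4=4). clock=0
Op 2: insert a.com -> 10.0.0.2 (expiry=0+2=2). clock=0
Op 3: insert e.com -> 10.0.0.2 (expiry=0+4=4). clock=0
Op 4: insert c.com -> 10.0.0.3 (expiry=0+1=1). clock=0
Op 5: tick 3 -> clock=3. purged={a.com,c.com}
Op 6: insert d.com -> 10.0.0.1 (expiry=3+6=9). clock=3
Op 7: tick 1 -> clock=4. purged={e.com}
Op 8: insert a.com -> 10.0.0.2 (expiry=4+7=11). clock=4
Op 9: tick 3 -> clock=7.
Op 10: insert a.com -> 10.0.0.2 (expiry=7+3=10). clock=7
Op 11: tick 3 -> clock=10. purged={a.com,d.com}
Op 12: tick 3 -> clock=13.
Op 13: insert b.com -> 10.0.0.3 (expiry=13+1=14). clock=13
Op 14: insert e.com -> 10.0.0.1 (expiry=13+2=15). clock=13
Op 15: tick 3 -> clock=16. purged={b.com,e.com}
Op 16: insert a.com -> 10.0.0.2 (expiry=16+2=18). clock=16
lookup d.com: not in cache (expired or never inserted)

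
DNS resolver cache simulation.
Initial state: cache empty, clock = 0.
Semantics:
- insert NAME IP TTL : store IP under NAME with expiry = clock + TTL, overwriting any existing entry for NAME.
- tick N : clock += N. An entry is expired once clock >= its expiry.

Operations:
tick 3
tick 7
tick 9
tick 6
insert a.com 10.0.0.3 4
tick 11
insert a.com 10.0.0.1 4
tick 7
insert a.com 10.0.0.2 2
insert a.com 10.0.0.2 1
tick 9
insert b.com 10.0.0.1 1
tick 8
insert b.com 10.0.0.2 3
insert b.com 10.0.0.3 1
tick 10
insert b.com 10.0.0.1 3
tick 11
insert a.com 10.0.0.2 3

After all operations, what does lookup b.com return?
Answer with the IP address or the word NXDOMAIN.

Answer: NXDOMAIN

Derivation:
Op 1: tick 3 -> clock=3.
Op 2: tick 7 -> clock=10.
Op 3: tick 9 -> clock=19.
Op 4: tick 6 -> clock=25.
Op 5: insert a.com -> 10.0.0.3 (expiry=25+4=29). clock=25
Op 6: tick 11 -> clock=36. purged={a.com}
Op 7: insert a.com -> 10.0.0.1 (expiry=36+4=40). clock=36
Op 8: tick 7 -> clock=43. purged={a.com}
Op 9: insert a.com -> 10.0.0.2 (expiry=43+2=45). clock=43
Op 10: insert a.com -> 10.0.0.2 (expiry=43+1=44). clock=43
Op 11: tick 9 -> clock=52. purged={a.com}
Op 12: insert b.com -> 10.0.0.1 (expiry=52+1=53). clock=52
Op 13: tick 8 -> clock=60. purged={b.com}
Op 14: insert b.com -> 10.0.0.2 (expiry=60+3=63). clock=60
Op 15: insert b.com -> 10.0.0.3 (expiry=60+1=61). clock=60
Op 16: tick 10 -> clock=70. purged={b.com}
Op 17: insert b.com -> 10.0.0.1 (expiry=70+3=73). clock=70
Op 18: tick 11 -> clock=81. purged={b.com}
Op 19: insert a.com -> 10.0.0.2 (expiry=81+3=84). clock=81
lookup b.com: not in cache (expired or never inserted)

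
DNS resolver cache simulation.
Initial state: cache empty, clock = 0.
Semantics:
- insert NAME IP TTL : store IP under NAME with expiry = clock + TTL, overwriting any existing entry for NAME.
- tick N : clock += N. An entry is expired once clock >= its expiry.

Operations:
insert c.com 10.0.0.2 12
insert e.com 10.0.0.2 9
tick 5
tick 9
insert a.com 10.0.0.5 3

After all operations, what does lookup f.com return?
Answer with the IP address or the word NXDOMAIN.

Op 1: insert c.com -> 10.0.0.2 (expiry=0+12=12). clock=0
Op 2: insert e.com -> 10.0.0.2 (expiry=0+9=9). clock=0
Op 3: tick 5 -> clock=5.
Op 4: tick 9 -> clock=14. purged={c.com,e.com}
Op 5: insert a.com -> 10.0.0.5 (expiry=14+3=17). clock=14
lookup f.com: not in cache (expired or never inserted)

Answer: NXDOMAIN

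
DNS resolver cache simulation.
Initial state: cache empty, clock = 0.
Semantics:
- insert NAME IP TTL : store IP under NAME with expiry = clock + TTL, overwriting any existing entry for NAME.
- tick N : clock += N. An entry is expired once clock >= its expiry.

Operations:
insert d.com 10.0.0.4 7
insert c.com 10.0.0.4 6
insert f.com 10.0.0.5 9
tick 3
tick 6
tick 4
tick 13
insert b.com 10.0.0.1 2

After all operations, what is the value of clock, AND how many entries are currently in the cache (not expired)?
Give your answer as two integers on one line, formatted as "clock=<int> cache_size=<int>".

Answer: clock=26 cache_size=1

Derivation:
Op 1: insert d.com -> 10.0.0.4 (expiry=0+7=7). clock=0
Op 2: insert c.com -> 10.0.0.4 (expiry=0+6=6). clock=0
Op 3: insert f.com -> 10.0.0.5 (expiry=0+9=9). clock=0
Op 4: tick 3 -> clock=3.
Op 5: tick 6 -> clock=9. purged={c.com,d.com,f.com}
Op 6: tick 4 -> clock=13.
Op 7: tick 13 -> clock=26.
Op 8: insert b.com -> 10.0.0.1 (expiry=26+2=28). clock=26
Final clock = 26
Final cache (unexpired): {b.com} -> size=1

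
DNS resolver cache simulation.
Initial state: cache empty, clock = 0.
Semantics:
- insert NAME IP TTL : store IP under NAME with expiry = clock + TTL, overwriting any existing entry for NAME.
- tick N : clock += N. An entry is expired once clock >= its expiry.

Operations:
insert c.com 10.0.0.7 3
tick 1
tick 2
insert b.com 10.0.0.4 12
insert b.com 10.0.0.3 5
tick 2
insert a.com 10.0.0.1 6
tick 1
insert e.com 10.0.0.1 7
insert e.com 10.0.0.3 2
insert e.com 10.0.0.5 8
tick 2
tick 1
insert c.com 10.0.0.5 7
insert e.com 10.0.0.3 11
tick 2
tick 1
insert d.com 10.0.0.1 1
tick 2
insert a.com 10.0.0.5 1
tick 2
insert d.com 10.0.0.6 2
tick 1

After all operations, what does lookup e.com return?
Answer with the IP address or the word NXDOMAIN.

Op 1: insert c.com -> 10.0.0.7 (expiry=0+3=3). clock=0
Op 2: tick 1 -> clock=1.
Op 3: tick 2 -> clock=3. purged={c.com}
Op 4: insert b.com -> 10.0.0.4 (expiry=3+12=15). clock=3
Op 5: insert b.com -> 10.0.0.3 (expiry=3+5=8). clock=3
Op 6: tick 2 -> clock=5.
Op 7: insert a.com -> 10.0.0.1 (expiry=5+6=11). clock=5
Op 8: tick 1 -> clock=6.
Op 9: insert e.com -> 10.0.0.1 (expiry=6+7=13). clock=6
Op 10: insert e.com -> 10.0.0.3 (expiry=6+2=8). clock=6
Op 11: insert e.com -> 10.0.0.5 (expiry=6+8=14). clock=6
Op 12: tick 2 -> clock=8. purged={b.com}
Op 13: tick 1 -> clock=9.
Op 14: insert c.com -> 10.0.0.5 (expiry=9+7=16). clock=9
Op 15: insert e.com -> 10.0.0.3 (expiry=9+11=20). clock=9
Op 16: tick 2 -> clock=11. purged={a.com}
Op 17: tick 1 -> clock=12.
Op 18: insert d.com -> 10.0.0.1 (expiry=12+1=13). clock=12
Op 19: tick 2 -> clock=14. purged={d.com}
Op 20: insert a.com -> 10.0.0.5 (expiry=14+1=15). clock=14
Op 21: tick 2 -> clock=16. purged={a.com,c.com}
Op 22: insert d.com -> 10.0.0.6 (expiry=16+2=18). clock=16
Op 23: tick 1 -> clock=17.
lookup e.com: present, ip=10.0.0.3 expiry=20 > clock=17

Answer: 10.0.0.3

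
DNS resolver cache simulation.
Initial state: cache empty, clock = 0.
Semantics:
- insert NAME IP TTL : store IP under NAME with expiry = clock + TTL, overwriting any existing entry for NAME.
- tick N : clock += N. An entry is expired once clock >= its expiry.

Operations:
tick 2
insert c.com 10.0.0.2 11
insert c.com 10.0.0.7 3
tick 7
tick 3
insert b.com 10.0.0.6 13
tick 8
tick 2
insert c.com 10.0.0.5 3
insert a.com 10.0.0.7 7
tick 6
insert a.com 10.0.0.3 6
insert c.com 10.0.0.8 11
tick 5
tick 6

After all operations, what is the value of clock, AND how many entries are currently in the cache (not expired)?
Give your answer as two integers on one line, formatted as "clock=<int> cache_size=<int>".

Op 1: tick 2 -> clock=2.
Op 2: insert c.com -> 10.0.0.2 (expiry=2+11=13). clock=2
Op 3: insert c.com -> 10.0.0.7 (expiry=2+3=5). clock=2
Op 4: tick 7 -> clock=9. purged={c.com}
Op 5: tick 3 -> clock=12.
Op 6: insert b.com -> 10.0.0.6 (expiry=12+13=25). clock=12
Op 7: tick 8 -> clock=20.
Op 8: tick 2 -> clock=22.
Op 9: insert c.com -> 10.0.0.5 (expiry=22+3=25). clock=22
Op 10: insert a.com -> 10.0.0.7 (expiry=22+7=29). clock=22
Op 11: tick 6 -> clock=28. purged={b.com,c.com}
Op 12: insert a.com -> 10.0.0.3 (expiry=28+6=34). clock=28
Op 13: insert c.com -> 10.0.0.8 (expiry=28+11=39). clock=28
Op 14: tick 5 -> clock=33.
Op 15: tick 6 -> clock=39. purged={a.com,c.com}
Final clock = 39
Final cache (unexpired): {} -> size=0

Answer: clock=39 cache_size=0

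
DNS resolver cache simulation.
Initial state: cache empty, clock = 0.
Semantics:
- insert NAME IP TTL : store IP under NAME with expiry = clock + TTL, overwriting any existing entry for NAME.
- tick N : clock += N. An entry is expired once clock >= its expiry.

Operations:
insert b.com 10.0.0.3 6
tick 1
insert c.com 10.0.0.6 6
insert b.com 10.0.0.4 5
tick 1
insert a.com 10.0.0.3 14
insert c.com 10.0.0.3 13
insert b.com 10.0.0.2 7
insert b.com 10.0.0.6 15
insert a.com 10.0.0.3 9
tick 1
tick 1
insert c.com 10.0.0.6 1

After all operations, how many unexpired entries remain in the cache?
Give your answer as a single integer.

Op 1: insert b.com -> 10.0.0.3 (expiry=0+6=6). clock=0
Op 2: tick 1 -> clock=1.
Op 3: insert c.com -> 10.0.0.6 (expiry=1+6=7). clock=1
Op 4: insert b.com -> 10.0.0.4 (expiry=1+5=6). clock=1
Op 5: tick 1 -> clock=2.
Op 6: insert a.com -> 10.0.0.3 (expiry=2+14=16). clock=2
Op 7: insert c.com -> 10.0.0.3 (expiry=2+13=15). clock=2
Op 8: insert b.com -> 10.0.0.2 (expiry=2+7=9). clock=2
Op 9: insert b.com -> 10.0.0.6 (expiry=2+15=17). clock=2
Op 10: insert a.com -> 10.0.0.3 (expiry=2+9=11). clock=2
Op 11: tick 1 -> clock=3.
Op 12: tick 1 -> clock=4.
Op 13: insert c.com -> 10.0.0.6 (expiry=4+1=5). clock=4
Final cache (unexpired): {a.com,b.com,c.com} -> size=3

Answer: 3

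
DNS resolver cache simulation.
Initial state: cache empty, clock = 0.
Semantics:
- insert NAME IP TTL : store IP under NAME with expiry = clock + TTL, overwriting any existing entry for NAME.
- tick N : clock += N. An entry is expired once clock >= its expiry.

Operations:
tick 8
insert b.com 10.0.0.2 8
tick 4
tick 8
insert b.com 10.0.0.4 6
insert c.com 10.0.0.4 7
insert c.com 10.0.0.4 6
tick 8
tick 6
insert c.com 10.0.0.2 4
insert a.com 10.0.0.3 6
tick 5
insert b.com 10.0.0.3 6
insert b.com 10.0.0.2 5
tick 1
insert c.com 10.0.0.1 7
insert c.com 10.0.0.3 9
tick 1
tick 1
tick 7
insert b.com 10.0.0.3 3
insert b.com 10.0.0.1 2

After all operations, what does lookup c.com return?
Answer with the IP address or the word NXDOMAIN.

Answer: NXDOMAIN

Derivation:
Op 1: tick 8 -> clock=8.
Op 2: insert b.com -> 10.0.0.2 (expiry=8+8=16). clock=8
Op 3: tick 4 -> clock=12.
Op 4: tick 8 -> clock=20. purged={b.com}
Op 5: insert b.com -> 10.0.0.4 (expiry=20+6=26). clock=20
Op 6: insert c.com -> 10.0.0.4 (expiry=20+7=27). clock=20
Op 7: insert c.com -> 10.0.0.4 (expiry=20+6=26). clock=20
Op 8: tick 8 -> clock=28. purged={b.com,c.com}
Op 9: tick 6 -> clock=34.
Op 10: insert c.com -> 10.0.0.2 (expiry=34+4=38). clock=34
Op 11: insert a.com -> 10.0.0.3 (expiry=34+6=40). clock=34
Op 12: tick 5 -> clock=39. purged={c.com}
Op 13: insert b.com -> 10.0.0.3 (expiry=39+6=45). clock=39
Op 14: insert b.com -> 10.0.0.2 (expiry=39+5=44). clock=39
Op 15: tick 1 -> clock=40. purged={a.com}
Op 16: insert c.com -> 10.0.0.1 (expiry=40+7=47). clock=40
Op 17: insert c.com -> 10.0.0.3 (expiry=40+9=49). clock=40
Op 18: tick 1 -> clock=41.
Op 19: tick 1 -> clock=42.
Op 20: tick 7 -> clock=49. purged={b.com,c.com}
Op 21: insert b.com -> 10.0.0.3 (expiry=49+3=52). clock=49
Op 22: insert b.com -> 10.0.0.1 (expiry=49+2=51). clock=49
lookup c.com: not in cache (expired or never inserted)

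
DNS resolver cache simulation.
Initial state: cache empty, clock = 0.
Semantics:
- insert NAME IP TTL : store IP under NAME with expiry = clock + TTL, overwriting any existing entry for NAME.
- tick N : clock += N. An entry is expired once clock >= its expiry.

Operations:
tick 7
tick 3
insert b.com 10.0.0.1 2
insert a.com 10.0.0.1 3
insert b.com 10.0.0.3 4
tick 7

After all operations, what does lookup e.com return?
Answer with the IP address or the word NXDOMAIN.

Op 1: tick 7 -> clock=7.
Op 2: tick 3 -> clock=10.
Op 3: insert b.com -> 10.0.0.1 (expiry=10+2=12). clock=10
Op 4: insert a.com -> 10.0.0.1 (expiry=10+3=13). clock=10
Op 5: insert b.com -> 10.0.0.3 (expiry=10+4=14). clock=10
Op 6: tick 7 -> clock=17. purged={a.com,b.com}
lookup e.com: not in cache (expired or never inserted)

Answer: NXDOMAIN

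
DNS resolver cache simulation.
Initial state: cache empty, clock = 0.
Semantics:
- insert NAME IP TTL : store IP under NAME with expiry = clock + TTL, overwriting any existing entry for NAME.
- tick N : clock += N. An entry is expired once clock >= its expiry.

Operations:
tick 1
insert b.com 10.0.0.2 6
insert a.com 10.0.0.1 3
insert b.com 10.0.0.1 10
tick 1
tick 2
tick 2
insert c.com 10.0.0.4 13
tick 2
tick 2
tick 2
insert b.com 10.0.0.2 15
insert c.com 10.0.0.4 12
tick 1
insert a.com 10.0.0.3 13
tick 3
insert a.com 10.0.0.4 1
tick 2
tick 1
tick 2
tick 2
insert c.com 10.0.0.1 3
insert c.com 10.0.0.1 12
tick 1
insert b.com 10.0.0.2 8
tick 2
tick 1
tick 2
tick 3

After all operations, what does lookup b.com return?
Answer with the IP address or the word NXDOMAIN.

Op 1: tick 1 -> clock=1.
Op 2: insert b.com -> 10.0.0.2 (expiry=1+6=7). clock=1
Op 3: insert a.com -> 10.0.0.1 (expiry=1+3=4). clock=1
Op 4: insert b.com -> 10.0.0.1 (expiry=1+10=11). clock=1
Op 5: tick 1 -> clock=2.
Op 6: tick 2 -> clock=4. purged={a.com}
Op 7: tick 2 -> clock=6.
Op 8: insert c.com -> 10.0.0.4 (expiry=6+13=19). clock=6
Op 9: tick 2 -> clock=8.
Op 10: tick 2 -> clock=10.
Op 11: tick 2 -> clock=12. purged={b.com}
Op 12: insert b.com -> 10.0.0.2 (expiry=12+15=27). clock=12
Op 13: insert c.com -> 10.0.0.4 (expiry=12+12=24). clock=12
Op 14: tick 1 -> clock=13.
Op 15: insert a.com -> 10.0.0.3 (expiry=13+13=26). clock=13
Op 16: tick 3 -> clock=16.
Op 17: insert a.com -> 10.0.0.4 (expiry=16+1=17). clock=16
Op 18: tick 2 -> clock=18. purged={a.com}
Op 19: tick 1 -> clock=19.
Op 20: tick 2 -> clock=21.
Op 21: tick 2 -> clock=23.
Op 22: insert c.com -> 10.0.0.1 (expiry=23+3=26). clock=23
Op 23: insert c.com -> 10.0.0.1 (expiry=23+12=35). clock=23
Op 24: tick 1 -> clock=24.
Op 25: insert b.com -> 10.0.0.2 (expiry=24+8=32). clock=24
Op 26: tick 2 -> clock=26.
Op 27: tick 1 -> clock=27.
Op 28: tick 2 -> clock=29.
Op 29: tick 3 -> clock=32. purged={b.com}
lookup b.com: not in cache (expired or never inserted)

Answer: NXDOMAIN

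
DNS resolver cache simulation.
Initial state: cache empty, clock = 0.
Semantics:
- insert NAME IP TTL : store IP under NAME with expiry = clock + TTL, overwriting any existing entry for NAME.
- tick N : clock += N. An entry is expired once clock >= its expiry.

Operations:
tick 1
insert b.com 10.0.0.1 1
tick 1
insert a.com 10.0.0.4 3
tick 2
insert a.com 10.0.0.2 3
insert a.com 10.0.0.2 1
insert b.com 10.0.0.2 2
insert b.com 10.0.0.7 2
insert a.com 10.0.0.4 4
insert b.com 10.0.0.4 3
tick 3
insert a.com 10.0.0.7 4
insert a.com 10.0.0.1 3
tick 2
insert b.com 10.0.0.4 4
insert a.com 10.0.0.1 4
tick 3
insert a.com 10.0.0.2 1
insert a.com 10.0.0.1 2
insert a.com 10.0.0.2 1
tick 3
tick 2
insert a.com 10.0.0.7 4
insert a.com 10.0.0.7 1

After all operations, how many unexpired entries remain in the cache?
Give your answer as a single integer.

Answer: 1

Derivation:
Op 1: tick 1 -> clock=1.
Op 2: insert b.com -> 10.0.0.1 (expiry=1+1=2). clock=1
Op 3: tick 1 -> clock=2. purged={b.com}
Op 4: insert a.com -> 10.0.0.4 (expiry=2+3=5). clock=2
Op 5: tick 2 -> clock=4.
Op 6: insert a.com -> 10.0.0.2 (expiry=4+3=7). clock=4
Op 7: insert a.com -> 10.0.0.2 (expiry=4+1=5). clock=4
Op 8: insert b.com -> 10.0.0.2 (expiry=4+2=6). clock=4
Op 9: insert b.com -> 10.0.0.7 (expiry=4+2=6). clock=4
Op 10: insert a.com -> 10.0.0.4 (expiry=4+4=8). clock=4
Op 11: insert b.com -> 10.0.0.4 (expiry=4+3=7). clock=4
Op 12: tick 3 -> clock=7. purged={b.com}
Op 13: insert a.com -> 10.0.0.7 (expiry=7+4=11). clock=7
Op 14: insert a.com -> 10.0.0.1 (expiry=7+3=10). clock=7
Op 15: tick 2 -> clock=9.
Op 16: insert b.com -> 10.0.0.4 (expiry=9+4=13). clock=9
Op 17: insert a.com -> 10.0.0.1 (expiry=9+4=13). clock=9
Op 18: tick 3 -> clock=12.
Op 19: insert a.com -> 10.0.0.2 (expiry=12+1=13). clock=12
Op 20: insert a.com -> 10.0.0.1 (expiry=12+2=14). clock=12
Op 21: insert a.com -> 10.0.0.2 (expiry=12+1=13). clock=12
Op 22: tick 3 -> clock=15. purged={a.com,b.com}
Op 23: tick 2 -> clock=17.
Op 24: insert a.com -> 10.0.0.7 (expiry=17+4=21). clock=17
Op 25: insert a.com -> 10.0.0.7 (expiry=17+1=18). clock=17
Final cache (unexpired): {a.com} -> size=1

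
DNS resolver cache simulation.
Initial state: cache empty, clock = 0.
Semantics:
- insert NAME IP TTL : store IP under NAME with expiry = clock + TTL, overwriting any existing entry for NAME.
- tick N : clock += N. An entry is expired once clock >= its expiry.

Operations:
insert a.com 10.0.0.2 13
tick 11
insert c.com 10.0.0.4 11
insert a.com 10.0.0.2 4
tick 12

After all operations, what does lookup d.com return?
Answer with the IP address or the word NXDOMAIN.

Op 1: insert a.com -> 10.0.0.2 (expiry=0+13=13). clock=0
Op 2: tick 11 -> clock=11.
Op 3: insert c.com -> 10.0.0.4 (expiry=11+11=22). clock=11
Op 4: insert a.com -> 10.0.0.2 (expiry=11+4=15). clock=11
Op 5: tick 12 -> clock=23. purged={a.com,c.com}
lookup d.com: not in cache (expired or never inserted)

Answer: NXDOMAIN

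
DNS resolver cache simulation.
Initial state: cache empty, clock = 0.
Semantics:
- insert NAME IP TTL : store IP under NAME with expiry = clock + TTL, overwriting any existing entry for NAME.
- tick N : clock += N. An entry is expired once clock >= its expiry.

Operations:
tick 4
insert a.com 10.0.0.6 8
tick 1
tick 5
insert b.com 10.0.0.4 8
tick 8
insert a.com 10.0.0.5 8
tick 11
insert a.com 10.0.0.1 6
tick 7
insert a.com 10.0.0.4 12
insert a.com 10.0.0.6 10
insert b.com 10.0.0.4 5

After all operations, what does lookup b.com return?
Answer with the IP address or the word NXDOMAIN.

Answer: 10.0.0.4

Derivation:
Op 1: tick 4 -> clock=4.
Op 2: insert a.com -> 10.0.0.6 (expiry=4+8=12). clock=4
Op 3: tick 1 -> clock=5.
Op 4: tick 5 -> clock=10.
Op 5: insert b.com -> 10.0.0.4 (expiry=10+8=18). clock=10
Op 6: tick 8 -> clock=18. purged={a.com,b.com}
Op 7: insert a.com -> 10.0.0.5 (expiry=18+8=26). clock=18
Op 8: tick 11 -> clock=29. purged={a.com}
Op 9: insert a.com -> 10.0.0.1 (expiry=29+6=35). clock=29
Op 10: tick 7 -> clock=36. purged={a.com}
Op 11: insert a.com -> 10.0.0.4 (expiry=36+12=48). clock=36
Op 12: insert a.com -> 10.0.0.6 (expiry=36+10=46). clock=36
Op 13: insert b.com -> 10.0.0.4 (expiry=36+5=41). clock=36
lookup b.com: present, ip=10.0.0.4 expiry=41 > clock=36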